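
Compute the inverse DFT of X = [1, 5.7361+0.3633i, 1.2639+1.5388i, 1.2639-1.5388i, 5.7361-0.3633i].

x[n] = (1/5) Σ(k=0 to 4) X[k] · e^(2πikn/5)

Computing each x[n]:
x[0] = 3
x[1] = 0
x[2] = -1
x[3] = -2
x[4] = 1

x = [3, 0, -1, -2, 1]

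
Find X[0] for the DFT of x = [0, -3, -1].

X[0] = Σ(n=0 to 2) x[n] · ω_3^0 = Σ x[n]
= (0) + (-3) + (-1)

X[0] = -4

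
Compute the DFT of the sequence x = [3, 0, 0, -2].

X[k] = Σ(n=0 to 3) x[n] · ω_4^(nk)
where ω_4 = e^(-2πi/4)

Computing each X[k]:
X[0] = 1
X[1] = 3-2i
X[2] = 5
X[3] = 3+2i

X = [1, 3-2i, 5, 3+2i]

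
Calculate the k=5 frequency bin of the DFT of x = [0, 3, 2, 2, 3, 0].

X[5] = Σ(n=0 to 5) x[n] · ω_6^(5n) where ω_6 = e^(-2πi/6)
= (0)·ω_6^0 + (3)·ω_6^5 + (2)·ω_6^10 + (2)·ω_6^15 + (3)·ω_6^20 + (0)·ω_6^25

X[5] = -3.0000+1.7321i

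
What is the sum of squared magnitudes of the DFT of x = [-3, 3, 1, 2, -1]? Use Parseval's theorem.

Parseval: Σ|x[n]|² = (1/N)Σ|X[k]|², so Σ|X[k]|² = N·Σ|x[n]|² = 5·24.0000

Σ|X[k]|² = N·Σ|x[n]|² = 5·24.0000 = 120.0000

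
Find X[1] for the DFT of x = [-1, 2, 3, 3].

X[1] = Σ(n=0 to 3) x[n] · ω_4^(1n) where ω_4 = e^(-2πi/4)
= (-1)·ω_4^0 + (2)·ω_4^1 + (3)·ω_4^2 + (3)·ω_4^3

X[1] = -4+1i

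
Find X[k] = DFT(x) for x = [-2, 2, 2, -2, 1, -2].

X[k] = Σ(n=0 to 5) x[n] · ω_6^(nk)
where ω_6 = e^(-2πi/6)

Computing each X[k]:
X[0] = -1
X[1] = -1.5000-4.3301i
X[2] = -5.5000-2.5981i
X[3] = 3
X[4] = -5.5000+2.5981i
X[5] = -1.5000+4.3301i

X = [-1, -1.5000-4.3301i, -5.5000-2.5981i, 3, -5.5000+2.5981i, -1.5000+4.3301i]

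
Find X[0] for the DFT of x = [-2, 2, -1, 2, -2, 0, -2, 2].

X[0] = Σ(n=0 to 7) x[n] · ω_8^0 = Σ x[n]
= (-2) + (2) + (-1) + (2) + (-2) + (0) + (-2) + (2)

X[0] = -1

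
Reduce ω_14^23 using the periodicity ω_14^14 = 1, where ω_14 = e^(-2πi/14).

Since ω_14^14 = 1, powers reduce modulo 14.
23 mod 14 = 9
So ω_14^23 = ω_14^9 = e^(-2πi·9/14)

ω_14^23 = ω_14^9 = -0.6235+0.7818i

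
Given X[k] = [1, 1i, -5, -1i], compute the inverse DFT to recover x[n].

x[n] = (1/4) Σ(k=0 to 3) X[k] · e^(2πikn/4)

Computing each x[n]:
x[0] = -1
x[1] = 1
x[2] = -1
x[3] = 2

x = [-1, 1, -1, 2]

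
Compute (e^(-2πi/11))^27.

Since ω_11^11 = 1, powers reduce modulo 11.
27 mod 11 = 5
So ω_11^27 = ω_11^5 = e^(-2πi·5/11)

ω_11^27 = ω_11^5 = -0.9595-0.2817i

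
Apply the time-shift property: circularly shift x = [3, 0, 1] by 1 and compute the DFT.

Time shift by 1: X_shifted[k] = ω_3^(1k) · X[k]
Shifted x = [1, 3, 0]

DFT(x[n-1]) = [4, -0.5000-2.5981i, -0.5000+2.5981i]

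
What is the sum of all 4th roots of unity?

Sum of all nth roots of unity equals 0 for n > 1 (geometric series with r ≠ 1).

0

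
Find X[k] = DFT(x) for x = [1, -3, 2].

X[k] = Σ(n=0 to 2) x[n] · ω_3^(nk)
where ω_3 = e^(-2πi/3)

Computing each X[k]:
X[0] = 0
X[1] = 1.5000+4.3301i
X[2] = 1.5000-4.3301i

X = [0, 1.5000+4.3301i, 1.5000-4.3301i]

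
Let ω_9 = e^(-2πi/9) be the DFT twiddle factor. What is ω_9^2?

ω_9^2 = e^(-2πi·2/9)
= cos(-2π·2/9) + i·sin(-2π·2/9)
= cos(-4π/9) + i·sin(-4π/9)

ω_9^2 = cos(-4π/9) + i·sin(-4π/9) = 0.1736-0.9848i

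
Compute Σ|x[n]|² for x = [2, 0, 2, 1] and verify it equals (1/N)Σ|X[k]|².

Time domain:
Σ|x[n]|² = |2|² + |0|² + |2|² + |1|² = 9.0000

Frequency domain:
(1/4)Σ|X[k]|² = (1/4)(|5|² + |1i|² + |3|² + |-1i|²) = (1/4)·36.0000 = 9.0000

Both sides agree, confirming Parseval's theorem.

Σ|x[n]|² = (1/N)Σ|X[k]|² = 9.0000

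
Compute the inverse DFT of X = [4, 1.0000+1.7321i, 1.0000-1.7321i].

x[n] = (1/3) Σ(k=0 to 2) X[k] · e^(2πikn/3)

Computing each x[n]:
x[0] = 2
x[1] = 0
x[2] = 2

x = [2, 0, 2]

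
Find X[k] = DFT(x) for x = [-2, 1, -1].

X[k] = Σ(n=0 to 2) x[n] · ω_3^(nk)
where ω_3 = e^(-2πi/3)

Computing each X[k]:
X[0] = -2
X[1] = -2.0000-1.7321i
X[2] = -2.0000+1.7321i

X = [-2, -2.0000-1.7321i, -2.0000+1.7321i]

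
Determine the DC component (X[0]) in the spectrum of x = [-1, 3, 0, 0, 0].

X[0] = Σ(n=0 to 4) x[n] · ω_5^0 = Σ x[n]
= (-1) + (3) + (0) + (0) + (0)

X[0] = 2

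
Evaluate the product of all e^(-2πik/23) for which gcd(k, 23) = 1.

The primitive 23rd roots of unity are ω_23^k for k coprime to 23: k ∈ {1, 2, 3, 4, 5, 6, 7, 8, 9, 10, 11, 12, 13, 14, 15, 16, 17, 18, 19, 20, 21, 22}
Their product equals the constant term of the cyclotomic polynomial Φ_23(x) up to sign.
For n ≥ 3, the product of all primitive nth roots of unity is 1. (For n=1 it is 1; for n=2 it is -1.)

1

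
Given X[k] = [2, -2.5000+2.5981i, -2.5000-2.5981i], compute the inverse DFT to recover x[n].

x[n] = (1/3) Σ(k=0 to 2) X[k] · e^(2πikn/3)

Computing each x[n]:
x[0] = -1
x[1] = 0
x[2] = 3

x = [-1, 0, 3]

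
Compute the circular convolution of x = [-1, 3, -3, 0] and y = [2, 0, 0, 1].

(x ⊛ y)[n] = Σ(m=0 to 3) x[m] · y[(n-m) mod 4]

Computing each output sample:
(x ⊛ y)[0] = 1
(x ⊛ y)[1] = 3
(x ⊛ y)[2] = -6
(x ⊛ y)[3] = -1

x ⊛ y = [1, 3, -6, -1]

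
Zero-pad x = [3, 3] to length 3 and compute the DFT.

Original 2-point DFT: [6, 0]
Zero-padded 3-point DFT provides frequency interpolation.

DFT_3([x, 0, ...]) = [6, 1.5000-2.5981i, 1.5000+2.5981i]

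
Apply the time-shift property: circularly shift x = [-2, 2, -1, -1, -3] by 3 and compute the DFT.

Time shift by 3: X_shifted[k] = ω_5^(3k) · X[k]
Shifted x = [-1, -1, -3, -2, 2]

DFT(x[n-3]) = [-5, 3.3541+3.4410i, -3.3541+0.8123i, -3.3541-0.8123i, 3.3541-3.4410i]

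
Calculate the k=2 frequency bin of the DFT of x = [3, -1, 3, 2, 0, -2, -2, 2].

X[2] = Σ(n=0 to 7) x[n] · ω_8^(2n) where ω_8 = e^(-2πi/8)
= (3)·ω_8^0 + (-1)·ω_8^2 + (3)·ω_8^4 + (2)·ω_8^6 + (0)·ω_8^8 + (-2)·ω_8^10 + (-2)·ω_8^12 + (2)·ω_8^14

X[2] = 2+7i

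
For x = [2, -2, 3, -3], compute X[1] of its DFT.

X[1] = Σ(n=0 to 3) x[n] · ω_4^(1n) where ω_4 = e^(-2πi/4)
= (2)·ω_4^0 + (-2)·ω_4^1 + (3)·ω_4^2 + (-3)·ω_4^3

X[1] = -1-1i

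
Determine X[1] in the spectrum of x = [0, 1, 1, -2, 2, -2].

X[1] = Σ(n=0 to 5) x[n] · ω_6^(1n) where ω_6 = e^(-2πi/6)
= (0)·ω_6^0 + (1)·ω_6^1 + (1)·ω_6^2 + (-2)·ω_6^3 + (2)·ω_6^4 + (-2)·ω_6^5

X[1] = -1.7321i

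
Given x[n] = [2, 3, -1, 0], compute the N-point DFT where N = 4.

X[k] = Σ(n=0 to 3) x[n] · ω_4^(nk)
where ω_4 = e^(-2πi/4)

Computing each X[k]:
X[0] = 4
X[1] = 3-3i
X[2] = -2
X[3] = 3+3i

X = [4, 3-3i, -2, 3+3i]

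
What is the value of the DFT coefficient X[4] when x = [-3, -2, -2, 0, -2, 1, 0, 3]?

X[4] = Σ(n=0 to 7) x[n] · ω_8^(4n) where ω_8 = e^(-2πi/8)
= (-3)·ω_8^0 + (-2)·ω_8^4 + (-2)·ω_8^8 + (0)·ω_8^12 + (-2)·ω_8^16 + (1)·ω_8^20 + (0)·ω_8^24 + (3)·ω_8^28

X[4] = -9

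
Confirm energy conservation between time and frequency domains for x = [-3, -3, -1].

Time domain:
Σ|x[n]|² = |-3|² + |-3|² + |-1|² = 19.0000

Frequency domain:
(1/3)Σ|X[k]|² = (1/3)(|-7|² + |-1.0000+1.7321i|² + |-1.0000-1.7321i|²) = (1/3)·57.0000 = 19.0000

Both sides agree, confirming Parseval's theorem.

Σ|x[n]|² = (1/N)Σ|X[k]|² = 19.0000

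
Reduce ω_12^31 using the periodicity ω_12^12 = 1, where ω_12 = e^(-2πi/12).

Since ω_12^12 = 1, powers reduce modulo 12.
31 mod 12 = 7
So ω_12^31 = ω_12^7 = e^(-2πi·7/12)

ω_12^31 = ω_12^7 = -0.8660+0.5000i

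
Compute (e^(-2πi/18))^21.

Since ω_18^18 = 1, powers reduce modulo 18.
21 mod 18 = 3
So ω_18^21 = ω_18^3 = e^(-2πi·3/18)

ω_18^21 = ω_18^3 = 0.5000-0.8660i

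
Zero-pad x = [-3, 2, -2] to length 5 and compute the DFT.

Original 3-point DFT: [-3, -3.0000-3.4641i, -3.0000+3.4641i]
Zero-padded 5-point DFT provides frequency interpolation.

DFT_5([x, 0, ...]) = [-3, -0.7639-0.7265i, -5.2361-3.0777i, -5.2361+3.0777i, -0.7639+0.7265i]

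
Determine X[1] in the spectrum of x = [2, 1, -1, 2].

X[1] = Σ(n=0 to 3) x[n] · ω_4^(1n) where ω_4 = e^(-2πi/4)
= (2)·ω_4^0 + (1)·ω_4^1 + (-1)·ω_4^2 + (2)·ω_4^3

X[1] = 3+1i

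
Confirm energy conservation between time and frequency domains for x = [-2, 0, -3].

Time domain:
Σ|x[n]|² = |-2|² + |0|² + |-3|² = 13.0000

Frequency domain:
(1/3)Σ|X[k]|² = (1/3)(|-5|² + |-0.5000-2.5981i|² + |-0.5000+2.5981i|²) = (1/3)·39.0000 = 13.0000

Both sides agree, confirming Parseval's theorem.

Σ|x[n]|² = (1/N)Σ|X[k]|² = 13.0000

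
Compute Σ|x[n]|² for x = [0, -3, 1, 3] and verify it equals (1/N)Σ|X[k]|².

Time domain:
Σ|x[n]|² = |0|² + |-3|² + |1|² + |3|² = 19.0000

Frequency domain:
(1/4)Σ|X[k]|² = (1/4)(|1|² + |-1+6i|² + |1|² + |-1-6i|²) = (1/4)·76.0000 = 19.0000

Both sides agree, confirming Parseval's theorem.

Σ|x[n]|² = (1/N)Σ|X[k]|² = 19.0000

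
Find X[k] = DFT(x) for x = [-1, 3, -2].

X[k] = Σ(n=0 to 2) x[n] · ω_3^(nk)
where ω_3 = e^(-2πi/3)

Computing each X[k]:
X[0] = 0
X[1] = -1.5000-4.3301i
X[2] = -1.5000+4.3301i

X = [0, -1.5000-4.3301i, -1.5000+4.3301i]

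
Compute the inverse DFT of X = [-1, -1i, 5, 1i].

x[n] = (1/4) Σ(k=0 to 3) X[k] · e^(2πikn/4)

Computing each x[n]:
x[0] = 1
x[1] = -1
x[2] = 1
x[3] = -2

x = [1, -1, 1, -2]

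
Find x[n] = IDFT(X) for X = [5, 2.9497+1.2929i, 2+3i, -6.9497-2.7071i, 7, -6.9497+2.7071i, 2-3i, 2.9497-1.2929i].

x[n] = (1/8) Σ(k=0 to 7) X[k] · e^(2πikn/8)

Computing each x[n]:
x[0] = 1
x[1] = 1
x[2] = 0
x[3] = -1
x[4] = 3
x[5] = -3
x[6] = 2
x[7] = 2

x = [1, 1, 0, -1, 3, -3, 2, 2]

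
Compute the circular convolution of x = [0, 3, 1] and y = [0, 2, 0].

(x ⊛ y)[n] = Σ(m=0 to 2) x[m] · y[(n-m) mod 3]

Computing each output sample:
(x ⊛ y)[0] = 2
(x ⊛ y)[1] = 0
(x ⊛ y)[2] = 6

x ⊛ y = [2, 0, 6]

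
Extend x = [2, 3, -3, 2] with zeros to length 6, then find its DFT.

Original 4-point DFT: [4, 5-1i, -6, 5+1i]
Zero-padded 6-point DFT provides frequency interpolation.

DFT_6([x, 0, ...]) = [4, 3, 4.0000-5.1962i, -6, 4.0000+5.1962i, 3]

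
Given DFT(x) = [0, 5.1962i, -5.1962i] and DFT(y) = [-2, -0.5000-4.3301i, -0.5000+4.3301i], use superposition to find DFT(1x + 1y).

By linearity: DFT(1x + 1y) = 1·DFT(x) + 1·DFT(y)
= 1·[0, 5.1962i, -5.1962i] + 1·[-2, -0.5000-4.3301i, -0.5000+4.3301i]

Computing element-wise:
Z[0] = 1·(0) + 1·(-2) = -2
Z[1] = 1·(5.1962i) + 1·(-0.5000-4.3301i) = -0.5000+0.8661i
Z[2] = 1·(-5.1962i) + 1·(-0.5000+4.3301i) = -0.5000-0.8661i

DFT(1x + 1y) = 1·X + 1·Y = [-2, -0.5000+0.8661i, -0.5000-0.8661i]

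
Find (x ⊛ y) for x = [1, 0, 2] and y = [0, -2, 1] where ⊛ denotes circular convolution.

(x ⊛ y)[n] = Σ(m=0 to 2) x[m] · y[(n-m) mod 3]

Computing each output sample:
(x ⊛ y)[0] = -4
(x ⊛ y)[1] = 0
(x ⊛ y)[2] = 1

x ⊛ y = [-4, 0, 1]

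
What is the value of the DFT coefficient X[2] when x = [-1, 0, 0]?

X[2] = Σ(n=0 to 2) x[n] · ω_3^(2n) where ω_3 = e^(-2πi/3)
= (-1)·ω_3^0 + (0)·ω_3^2 + (0)·ω_3^4

X[2] = -1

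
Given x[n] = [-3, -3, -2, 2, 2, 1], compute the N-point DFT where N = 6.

X[k] = Σ(n=0 to 5) x[n] · ω_6^(nk)
where ω_6 = e^(-2πi/6)

Computing each X[k]:
X[0] = -3
X[1] = -6.0000+6.9282i
X[2] = 0
X[3] = -3
X[4] = 0
X[5] = -6.0000-6.9282i

X = [-3, -6.0000+6.9282i, 0, -3, 0, -6.0000-6.9282i]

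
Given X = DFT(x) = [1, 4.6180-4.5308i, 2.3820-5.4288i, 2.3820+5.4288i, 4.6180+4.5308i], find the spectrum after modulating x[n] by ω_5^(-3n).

Modulation property: DFT(ω_5^(-3n)·x[n]) = X[(k-3) mod 5], so circularly shift X by 3 positions.

X[k-3] = [2.3820-5.4288i, 2.3820+5.4288i, 4.6180+4.5308i, 1, 4.6180-4.5308i]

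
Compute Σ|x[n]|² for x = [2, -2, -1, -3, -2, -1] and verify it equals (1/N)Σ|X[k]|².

Time domain:
Σ|x[n]|² = |2|² + |-2|² + |-1|² + |-3|² + |-2|² + |-1|² = 23.0000

Frequency domain:
(1/6)Σ|X[k]|² = (1/6)(|-7|² + |5|² + |2.0000+1.7321i|² + |5|² + |2.0000-1.7321i|² + |5|²) = (1/6)·138.0000 = 23.0000

Both sides agree, confirming Parseval's theorem.

Σ|x[n]|² = (1/N)Σ|X[k]|² = 23.0000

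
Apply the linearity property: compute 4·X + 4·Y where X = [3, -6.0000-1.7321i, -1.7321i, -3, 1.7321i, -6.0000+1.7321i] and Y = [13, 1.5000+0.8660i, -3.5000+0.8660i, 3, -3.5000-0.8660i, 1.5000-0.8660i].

By linearity: DFT(4x + 4y) = 4·DFT(x) + 4·DFT(y)
= 4·[3, -6.0000-1.7321i, -1.7321i, -3, 1.7321i, -6.0000+1.7321i] + 4·[13, 1.5000+0.8660i, -3.5000+0.8660i, 3, -3.5000-0.8660i, 1.5000-0.8660i]

Computing element-wise:
Z[0] = 4·(3) + 4·(13) = 64
Z[1] = 4·(-6.0000-1.7321i) + 4·(1.5000+0.8660i) = -18.0000-3.4644i
Z[2] = 4·(-1.7321i) + 4·(-3.5000+0.8660i) = -14.0000-3.4644i
Z[3] = 4·(-3) + 4·(3) = 0
Z[4] = 4·(1.7321i) + 4·(-3.5000-0.8660i) = -14.0000+3.4644i
Z[5] = 4·(-6.0000+1.7321i) + 4·(1.5000-0.8660i) = -18.0000+3.4644i

DFT(4x + 4y) = 4·X + 4·Y = [64, -18.0000-3.4644i, -14.0000-3.4644i, 0, -14.0000+3.4644i, -18.0000+3.4644i]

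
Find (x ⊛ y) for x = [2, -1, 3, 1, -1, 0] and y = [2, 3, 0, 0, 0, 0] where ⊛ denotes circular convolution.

(x ⊛ y)[n] = Σ(m=0 to 5) x[m] · y[(n-m) mod 6]

Computing each output sample:
(x ⊛ y)[0] = 4
(x ⊛ y)[1] = 4
(x ⊛ y)[2] = 3
(x ⊛ y)[3] = 11
(x ⊛ y)[4] = 1
(x ⊛ y)[5] = -3

x ⊛ y = [4, 4, 3, 11, 1, -3]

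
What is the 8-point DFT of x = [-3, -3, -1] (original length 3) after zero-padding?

Original 3-point DFT: [-7, -1.0000+1.7321i, -1.0000-1.7321i]
Zero-padded 8-point DFT provides frequency interpolation.

DFT_8([x, 0, ...]) = [-7, -5.1213+3.1213i, -2+3i, -0.8787+1.1213i, -1, -0.8787-1.1213i, -2-3i, -5.1213-3.1213i]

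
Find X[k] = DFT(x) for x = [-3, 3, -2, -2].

X[k] = Σ(n=0 to 3) x[n] · ω_4^(nk)
where ω_4 = e^(-2πi/4)

Computing each X[k]:
X[0] = -4
X[1] = -1-5i
X[2] = -6
X[3] = -1+5i

X = [-4, -1-5i, -6, -1+5i]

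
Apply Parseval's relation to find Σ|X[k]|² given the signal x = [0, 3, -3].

Parseval: Σ|x[n]|² = (1/N)Σ|X[k]|², so Σ|X[k]|² = N·Σ|x[n]|² = 3·18.0000

Σ|X[k]|² = N·Σ|x[n]|² = 3·18.0000 = 54.0000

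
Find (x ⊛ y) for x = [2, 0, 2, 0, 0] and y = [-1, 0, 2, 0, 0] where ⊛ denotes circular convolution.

(x ⊛ y)[n] = Σ(m=0 to 4) x[m] · y[(n-m) mod 5]

Computing each output sample:
(x ⊛ y)[0] = -2
(x ⊛ y)[1] = 0
(x ⊛ y)[2] = 2
(x ⊛ y)[3] = 0
(x ⊛ y)[4] = 4

x ⊛ y = [-2, 0, 2, 0, 4]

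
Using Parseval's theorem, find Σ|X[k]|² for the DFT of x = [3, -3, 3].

Parseval: Σ|x[n]|² = (1/N)Σ|X[k]|², so Σ|X[k]|² = N·Σ|x[n]|² = 3·27.0000

Σ|X[k]|² = N·Σ|x[n]|² = 3·27.0000 = 81.0000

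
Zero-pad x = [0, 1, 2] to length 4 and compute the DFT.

Original 3-point DFT: [3, -1.5000+0.8660i, -1.5000-0.8660i]
Zero-padded 4-point DFT provides frequency interpolation.

DFT_4([x, 0, ...]) = [3, -2-1i, 1, -2+1i]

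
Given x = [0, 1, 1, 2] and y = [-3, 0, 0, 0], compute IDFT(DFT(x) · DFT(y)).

(x ⊛ y)[n] = Σ(m=0 to 3) x[m] · y[(n-m) mod 4]

Computing each output sample:
(x ⊛ y)[0] = 0
(x ⊛ y)[1] = -3
(x ⊛ y)[2] = -3
(x ⊛ y)[3] = -6

x ⊛ y = [0, -3, -3, -6]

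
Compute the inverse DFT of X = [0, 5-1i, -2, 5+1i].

x[n] = (1/4) Σ(k=0 to 3) X[k] · e^(2πikn/4)

Computing each x[n]:
x[0] = 2
x[1] = 1
x[2] = -3
x[3] = 0

x = [2, 1, -3, 0]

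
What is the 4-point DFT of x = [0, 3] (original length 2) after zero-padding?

Original 2-point DFT: [3, -3]
Zero-padded 4-point DFT provides frequency interpolation.

DFT_4([x, 0, ...]) = [3, -3i, -3, 3i]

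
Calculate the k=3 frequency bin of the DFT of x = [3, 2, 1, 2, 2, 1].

X[3] = Σ(n=0 to 5) x[n] · ω_6^(3n) where ω_6 = e^(-2πi/6)
= (3)·ω_6^0 + (2)·ω_6^3 + (1)·ω_6^6 + (2)·ω_6^9 + (2)·ω_6^12 + (1)·ω_6^15

X[3] = 1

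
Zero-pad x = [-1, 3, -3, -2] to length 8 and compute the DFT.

Original 4-point DFT: [-3, 2-5i, -5, 2+5i]
Zero-padded 8-point DFT provides frequency interpolation.

DFT_8([x, 0, ...]) = [-3, 2.5355+2.2929i, 2-5i, -4.5355-3.7071i, -5, -4.5355+3.7071i, 2+5i, 2.5355-2.2929i]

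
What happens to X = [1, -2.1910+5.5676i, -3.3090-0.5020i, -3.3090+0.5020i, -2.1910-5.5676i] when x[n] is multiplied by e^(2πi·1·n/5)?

Modulation property: DFT(ω_5^(-1n)·x[n]) = X[(k-1) mod 5], so circularly shift X by 1 positions.

X[k-1] = [-2.1910-5.5676i, 1, -2.1910+5.5676i, -3.3090-0.5020i, -3.3090+0.5020i]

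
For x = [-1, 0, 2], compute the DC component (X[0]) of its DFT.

X[0] = Σ(n=0 to 2) x[n] · ω_3^0 = Σ x[n]
= (-1) + (0) + (2)

X[0] = 1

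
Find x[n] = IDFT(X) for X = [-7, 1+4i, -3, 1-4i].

x[n] = (1/4) Σ(k=0 to 3) X[k] · e^(2πikn/4)

Computing each x[n]:
x[0] = -2
x[1] = -3
x[2] = -3
x[3] = 1

x = [-2, -3, -3, 1]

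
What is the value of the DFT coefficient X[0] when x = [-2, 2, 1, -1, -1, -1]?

X[0] = Σ(n=0 to 5) x[n] · ω_6^0 = Σ x[n]
= (-2) + (2) + (1) + (-1) + (-1) + (-1)

X[0] = -2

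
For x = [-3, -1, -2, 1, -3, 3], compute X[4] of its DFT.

X[4] = Σ(n=0 to 5) x[n] · ω_6^(4n) where ω_6 = e^(-2πi/6)
= (-3)·ω_6^0 + (-1)·ω_6^4 + (-2)·ω_6^8 + (1)·ω_6^12 + (-3)·ω_6^16 + (3)·ω_6^20

X[4] = -0.5000-4.3301i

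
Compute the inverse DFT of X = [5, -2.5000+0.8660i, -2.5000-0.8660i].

x[n] = (1/3) Σ(k=0 to 2) X[k] · e^(2πikn/3)

Computing each x[n]:
x[0] = 0
x[1] = 2
x[2] = 3

x = [0, 2, 3]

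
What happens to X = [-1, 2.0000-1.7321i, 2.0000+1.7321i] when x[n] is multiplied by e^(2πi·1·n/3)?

Modulation property: DFT(ω_3^(-1n)·x[n]) = X[(k-1) mod 3], so circularly shift X by 1 positions.

X[k-1] = [2.0000+1.7321i, -1, 2.0000-1.7321i]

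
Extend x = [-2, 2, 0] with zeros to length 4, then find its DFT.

Original 3-point DFT: [0, -3.0000-1.7321i, -3.0000+1.7321i]
Zero-padded 4-point DFT provides frequency interpolation.

DFT_4([x, 0, ...]) = [0, -2-2i, -4, -2+2i]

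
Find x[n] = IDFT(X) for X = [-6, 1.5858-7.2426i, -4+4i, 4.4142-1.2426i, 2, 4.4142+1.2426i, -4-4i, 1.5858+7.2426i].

x[n] = (1/8) Σ(k=0 to 7) X[k] · e^(2πikn/8)

Computing each x[n]:
x[0] = 0
x[1] = -1
x[2] = 2
x[3] = 2
x[4] = -3
x[5] = -3
x[6] = -1
x[7] = -2

x = [0, -1, 2, 2, -3, -3, -1, -2]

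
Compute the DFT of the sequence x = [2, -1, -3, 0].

X[k] = Σ(n=0 to 3) x[n] · ω_4^(nk)
where ω_4 = e^(-2πi/4)

Computing each X[k]:
X[0] = -2
X[1] = 5+1i
X[2] = 0
X[3] = 5-1i

X = [-2, 5+1i, 0, 5-1i]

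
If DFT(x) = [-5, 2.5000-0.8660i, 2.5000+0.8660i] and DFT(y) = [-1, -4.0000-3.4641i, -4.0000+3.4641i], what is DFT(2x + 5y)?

By linearity: DFT(2x + 5y) = 2·DFT(x) + 5·DFT(y)
= 2·[-5, 2.5000-0.8660i, 2.5000+0.8660i] + 5·[-1, -4.0000-3.4641i, -4.0000+3.4641i]

Computing element-wise:
Z[0] = 2·(-5) + 5·(-1) = -15
Z[1] = 2·(2.5000-0.8660i) + 5·(-4.0000-3.4641i) = -15.0000-19.0525i
Z[2] = 2·(2.5000+0.8660i) + 5·(-4.0000+3.4641i) = -15.0000+19.0525i

DFT(2x + 5y) = 2·X + 5·Y = [-15, -15.0000-19.0525i, -15.0000+19.0525i]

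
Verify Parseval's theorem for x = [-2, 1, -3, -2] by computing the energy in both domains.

Time domain:
Σ|x[n]|² = |-2|² + |1|² + |-3|² + |-2|² = 18.0000

Frequency domain:
(1/4)Σ|X[k]|² = (1/4)(|-6|² + |1-3i|² + |-4|² + |1+3i|²) = (1/4)·72.0000 = 18.0000

Both sides agree, confirming Parseval's theorem.

Σ|x[n]|² = (1/N)Σ|X[k]|² = 18.0000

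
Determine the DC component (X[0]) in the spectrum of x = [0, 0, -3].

X[0] = Σ(n=0 to 2) x[n] · ω_3^0 = Σ x[n]
= (0) + (0) + (-3)

X[0] = -3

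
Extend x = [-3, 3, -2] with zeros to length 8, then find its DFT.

Original 3-point DFT: [-2, -3.5000-4.3301i, -3.5000+4.3301i]
Zero-padded 8-point DFT provides frequency interpolation.

DFT_8([x, 0, ...]) = [-2, -0.8787-0.1213i, -1-3i, -5.1213-4.1213i, -8, -5.1213+4.1213i, -1+3i, -0.8787+0.1213i]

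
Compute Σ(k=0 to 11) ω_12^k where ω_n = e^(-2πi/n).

Sum of all nth roots of unity equals 0 for n > 1 (geometric series with r ≠ 1).

0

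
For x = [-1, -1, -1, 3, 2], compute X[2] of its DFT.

X[2] = Σ(n=0 to 4) x[n] · ω_5^(2n) where ω_5 = e^(-2πi/5)
= (-1)·ω_5^0 + (-1)·ω_5^2 + (-1)·ω_5^4 + (3)·ω_5^6 + (2)·ω_5^8

X[2] = -1.1910-2.0409i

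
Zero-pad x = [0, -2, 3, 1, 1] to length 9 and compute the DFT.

Original 5-point DFT: [3, -3.5451+1.6776i, 2.0451+3.6655i, 2.0451-3.6655i, -3.5451-1.6776i]
Zero-padded 9-point DFT provides frequency interpolation.

DFT_9([x, 0, ...]) = [3, -2.4508-2.8769i, -2.9003+2.4524i, 3.4641i, 3.8512+2.7312i, 3.8512-2.7312i, -3.4641i, -2.9003-2.4524i, -2.4508+2.8769i]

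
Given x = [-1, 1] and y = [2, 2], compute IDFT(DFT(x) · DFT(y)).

(x ⊛ y)[n] = Σ(m=0 to 1) x[m] · y[(n-m) mod 2]

Computing each output sample:
(x ⊛ y)[0] = 0
(x ⊛ y)[1] = 0

x ⊛ y = [0, 0]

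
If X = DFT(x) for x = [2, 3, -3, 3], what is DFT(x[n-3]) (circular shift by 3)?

Time shift by 3: X_shifted[k] = ω_4^(3k) · X[k]
Shifted x = [3, -3, 3, 2]

DFT(x[n-3]) = [5, 5i, 7, -5i]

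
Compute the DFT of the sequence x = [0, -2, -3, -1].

X[k] = Σ(n=0 to 3) x[n] · ω_4^(nk)
where ω_4 = e^(-2πi/4)

Computing each X[k]:
X[0] = -6
X[1] = 3+1i
X[2] = 0
X[3] = 3-1i

X = [-6, 3+1i, 0, 3-1i]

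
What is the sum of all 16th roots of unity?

Sum of all nth roots of unity equals 0 for n > 1 (geometric series with r ≠ 1).

0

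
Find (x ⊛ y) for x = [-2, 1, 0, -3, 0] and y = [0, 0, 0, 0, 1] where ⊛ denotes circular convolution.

(x ⊛ y)[n] = Σ(m=0 to 4) x[m] · y[(n-m) mod 5]

Computing each output sample:
(x ⊛ y)[0] = 1
(x ⊛ y)[1] = 0
(x ⊛ y)[2] = -3
(x ⊛ y)[3] = 0
(x ⊛ y)[4] = -2

x ⊛ y = [1, 0, -3, 0, -2]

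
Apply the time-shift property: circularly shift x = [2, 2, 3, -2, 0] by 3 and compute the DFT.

Time shift by 3: X_shifted[k] = ω_5^(3k) · X[k]
Shifted x = [3, -2, 0, 2, 2]

DFT(x[n-3]) = [5, 1.3820+4.9798i, 3.6180+0.4490i, 3.6180-0.4490i, 1.3820-4.9798i]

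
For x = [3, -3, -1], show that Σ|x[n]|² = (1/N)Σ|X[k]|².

Time domain:
Σ|x[n]|² = |3|² + |-3|² + |-1|² = 19.0000

Frequency domain:
(1/3)Σ|X[k]|² = (1/3)(|-1|² + |5.0000+1.7321i|² + |5.0000-1.7321i|²) = (1/3)·57.0000 = 19.0000

Both sides agree, confirming Parseval's theorem.

Σ|x[n]|² = (1/N)Σ|X[k]|² = 19.0000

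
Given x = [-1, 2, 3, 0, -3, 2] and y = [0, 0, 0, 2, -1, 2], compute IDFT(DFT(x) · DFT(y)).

(x ⊛ y)[n] = Σ(m=0 to 5) x[m] · y[(n-m) mod 6]

Computing each output sample:
(x ⊛ y)[0] = 1
(x ⊛ y)[1] = 0
(x ⊛ y)[2] = 7
(x ⊛ y)[3] = -10
(x ⊛ y)[4] = 9
(x ⊛ y)[5] = 2

x ⊛ y = [1, 0, 7, -10, 9, 2]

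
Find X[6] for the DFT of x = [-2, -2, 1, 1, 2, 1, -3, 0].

X[6] = Σ(n=0 to 7) x[n] · ω_8^(6n) where ω_8 = e^(-2πi/8)
= (-2)·ω_8^0 + (-2)·ω_8^6 + (1)·ω_8^12 + (1)·ω_8^18 + (2)·ω_8^24 + (1)·ω_8^30 + (-3)·ω_8^36 + (0)·ω_8^42

X[6] = 2-2i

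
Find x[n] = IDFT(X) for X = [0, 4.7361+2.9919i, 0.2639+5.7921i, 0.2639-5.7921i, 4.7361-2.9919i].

x[n] = (1/5) Σ(k=0 to 4) X[k] · e^(2πikn/5)

Computing each x[n]:
x[0] = 2
x[1] = -2
x[2] = 0
x[3] = -3
x[4] = 3

x = [2, -2, 0, -3, 3]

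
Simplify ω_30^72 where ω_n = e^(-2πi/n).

Since ω_30^30 = 1, powers reduce modulo 30.
72 mod 30 = 12
So ω_30^72 = ω_30^12 = e^(-2πi·12/30)

ω_30^72 = ω_30^12 = -0.8090-0.5878i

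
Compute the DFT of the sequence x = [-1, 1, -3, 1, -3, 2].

X[k] = Σ(n=0 to 5) x[n] · ω_6^(nk)
where ω_6 = e^(-2πi/6)

Computing each X[k]:
X[0] = -3
X[1] = 2.5000+0.8660i
X[2] = 1.5000+0.8660i
X[3] = -11
X[4] = 1.5000-0.8660i
X[5] = 2.5000-0.8660i

X = [-3, 2.5000+0.8660i, 1.5000+0.8660i, -11, 1.5000-0.8660i, 2.5000-0.8660i]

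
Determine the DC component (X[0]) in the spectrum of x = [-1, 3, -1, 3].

X[0] = Σ(n=0 to 3) x[n] · ω_4^0 = Σ x[n]
= (-1) + (3) + (-1) + (3)

X[0] = 4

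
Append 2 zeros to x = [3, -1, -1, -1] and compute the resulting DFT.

Original 4-point DFT: [0, 4, 4, 4]
Zero-padded 6-point DFT provides frequency interpolation.

DFT_6([x, 0, ...]) = [0, 4.0000+1.7321i, 3, 4, 3, 4.0000-1.7321i]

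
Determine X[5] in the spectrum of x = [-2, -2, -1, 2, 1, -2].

X[5] = Σ(n=0 to 5) x[n] · ω_6^(5n) where ω_6 = e^(-2πi/6)
= (-2)·ω_6^0 + (-2)·ω_6^5 + (-1)·ω_6^10 + (2)·ω_6^15 + (1)·ω_6^20 + (-2)·ω_6^25

X[5] = -6.0000-1.7321i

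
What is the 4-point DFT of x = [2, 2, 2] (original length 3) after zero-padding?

Original 3-point DFT: [6, 0, 0]
Zero-padded 4-point DFT provides frequency interpolation.

DFT_4([x, 0, ...]) = [6, -2i, 2, 2i]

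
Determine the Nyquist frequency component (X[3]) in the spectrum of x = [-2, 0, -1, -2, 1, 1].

X[3] = Σ(n=0 to 5) x[n] · ω_6^(3n) where ω_6 = e^(-2πi/6)
= (-2)·ω_6^0 + (0)·ω_6^3 + (-1)·ω_6^6 + (-2)·ω_6^9 + (1)·ω_6^12 + (1)·ω_6^15

X[3] = -1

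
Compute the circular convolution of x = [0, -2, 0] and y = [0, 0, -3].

(x ⊛ y)[n] = Σ(m=0 to 2) x[m] · y[(n-m) mod 3]

Computing each output sample:
(x ⊛ y)[0] = 6
(x ⊛ y)[1] = 0
(x ⊛ y)[2] = 0

x ⊛ y = [6, 0, 0]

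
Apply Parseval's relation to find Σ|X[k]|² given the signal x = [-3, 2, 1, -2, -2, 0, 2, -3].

Parseval: Σ|x[n]|² = (1/N)Σ|X[k]|², so Σ|X[k]|² = N·Σ|x[n]|² = 8·35.0000

Σ|X[k]|² = N·Σ|x[n]|² = 8·35.0000 = 280.0000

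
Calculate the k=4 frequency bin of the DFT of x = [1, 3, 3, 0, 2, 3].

X[4] = Σ(n=0 to 5) x[n] · ω_6^(4n) where ω_6 = e^(-2πi/6)
= (1)·ω_6^0 + (3)·ω_6^4 + (3)·ω_6^8 + (0)·ω_6^12 + (2)·ω_6^16 + (3)·ω_6^20

X[4] = -4.5000-0.8660i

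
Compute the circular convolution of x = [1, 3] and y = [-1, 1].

(x ⊛ y)[n] = Σ(m=0 to 1) x[m] · y[(n-m) mod 2]

Computing each output sample:
(x ⊛ y)[0] = 2
(x ⊛ y)[1] = -2

x ⊛ y = [2, -2]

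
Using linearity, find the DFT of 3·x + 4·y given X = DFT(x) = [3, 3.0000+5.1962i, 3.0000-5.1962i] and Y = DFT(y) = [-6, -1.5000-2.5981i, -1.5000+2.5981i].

By linearity: DFT(3x + 4y) = 3·DFT(x) + 4·DFT(y)
= 3·[3, 3.0000+5.1962i, 3.0000-5.1962i] + 4·[-6, -1.5000-2.5981i, -1.5000+2.5981i]

Computing element-wise:
Z[0] = 3·(3) + 4·(-6) = -15
Z[1] = 3·(3.0000+5.1962i) + 4·(-1.5000-2.5981i) = 3.0000+5.1962i
Z[2] = 3·(3.0000-5.1962i) + 4·(-1.5000+2.5981i) = 3.0000-5.1962i

DFT(3x + 4y) = 3·X + 4·Y = [-15, 3.0000+5.1962i, 3.0000-5.1962i]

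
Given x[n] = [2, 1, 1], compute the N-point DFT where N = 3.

X[k] = Σ(n=0 to 2) x[n] · ω_3^(nk)
where ω_3 = e^(-2πi/3)

Computing each X[k]:
X[0] = 4
X[1] = 1
X[2] = 1

X = [4, 1, 1]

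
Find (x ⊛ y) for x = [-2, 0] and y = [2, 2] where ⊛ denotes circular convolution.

(x ⊛ y)[n] = Σ(m=0 to 1) x[m] · y[(n-m) mod 2]

Computing each output sample:
(x ⊛ y)[0] = -4
(x ⊛ y)[1] = -4

x ⊛ y = [-4, -4]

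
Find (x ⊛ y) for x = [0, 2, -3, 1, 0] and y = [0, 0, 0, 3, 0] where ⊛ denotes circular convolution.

(x ⊛ y)[n] = Σ(m=0 to 4) x[m] · y[(n-m) mod 5]

Computing each output sample:
(x ⊛ y)[0] = -9
(x ⊛ y)[1] = 3
(x ⊛ y)[2] = 0
(x ⊛ y)[3] = 0
(x ⊛ y)[4] = 6

x ⊛ y = [-9, 3, 0, 0, 6]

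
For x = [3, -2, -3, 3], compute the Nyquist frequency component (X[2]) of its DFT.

X[2] = Σ(n=0 to 3) x[n] · ω_4^(2n) where ω_4 = e^(-2πi/4)
= (3)·ω_4^0 + (-2)·ω_4^2 + (-3)·ω_4^4 + (3)·ω_4^6

X[2] = -1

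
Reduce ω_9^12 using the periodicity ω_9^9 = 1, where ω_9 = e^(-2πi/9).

Since ω_9^9 = 1, powers reduce modulo 9.
12 mod 9 = 3
So ω_9^12 = ω_9^3 = e^(-2πi·3/9)

ω_9^12 = ω_9^3 = -0.5000-0.8660i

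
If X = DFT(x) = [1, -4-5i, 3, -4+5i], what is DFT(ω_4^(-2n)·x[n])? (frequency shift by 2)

Modulation property: DFT(ω_4^(-2n)·x[n]) = X[(k-2) mod 4], so circularly shift X by 2 positions.

X[k-2] = [3, -4+5i, 1, -4-5i]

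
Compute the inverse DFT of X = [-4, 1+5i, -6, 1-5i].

x[n] = (1/4) Σ(k=0 to 3) X[k] · e^(2πikn/4)

Computing each x[n]:
x[0] = -2
x[1] = -2
x[2] = -3
x[3] = 3

x = [-2, -2, -3, 3]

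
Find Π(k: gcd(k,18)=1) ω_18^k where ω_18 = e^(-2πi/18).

The primitive 18th roots of unity are ω_18^k for k coprime to 18: k ∈ {1, 5, 7, 11, 13, 17}
Their product equals the constant term of the cyclotomic polynomial Φ_18(x) up to sign.
For n ≥ 3, the product of all primitive nth roots of unity is 1. (For n=1 it is 1; for n=2 it is -1.)

1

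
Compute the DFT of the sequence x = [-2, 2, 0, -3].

X[k] = Σ(n=0 to 3) x[n] · ω_4^(nk)
where ω_4 = e^(-2πi/4)

Computing each X[k]:
X[0] = -3
X[1] = -2-5i
X[2] = -1
X[3] = -2+5i

X = [-3, -2-5i, -1, -2+5i]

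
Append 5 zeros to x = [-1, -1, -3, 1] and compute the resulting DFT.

Original 4-point DFT: [-4, 2+2i, -4, 2-2i]
Zero-padded 9-point DFT provides frequency interpolation.

DFT_9([x, 0, ...]) = [-4, -2.7870+2.7312i, 1.1454+2.8769i, 2.0000-1.7321i, -2.8584-2.4524i, -2.8584+2.4524i, 2.0000+1.7321i, 1.1454-2.8769i, -2.7870-2.7312i]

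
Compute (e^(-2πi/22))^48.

Since ω_22^22 = 1, powers reduce modulo 22.
48 mod 22 = 4
So ω_22^48 = ω_22^4 = e^(-2πi·4/22)

ω_22^48 = ω_22^4 = 0.4154-0.9096i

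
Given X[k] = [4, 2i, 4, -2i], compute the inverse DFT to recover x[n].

x[n] = (1/4) Σ(k=0 to 3) X[k] · e^(2πikn/4)

Computing each x[n]:
x[0] = 2
x[1] = -1
x[2] = 2
x[3] = 1

x = [2, -1, 2, 1]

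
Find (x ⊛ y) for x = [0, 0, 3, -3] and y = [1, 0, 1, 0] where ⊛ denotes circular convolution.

(x ⊛ y)[n] = Σ(m=0 to 3) x[m] · y[(n-m) mod 4]

Computing each output sample:
(x ⊛ y)[0] = 3
(x ⊛ y)[1] = -3
(x ⊛ y)[2] = 3
(x ⊛ y)[3] = -3

x ⊛ y = [3, -3, 3, -3]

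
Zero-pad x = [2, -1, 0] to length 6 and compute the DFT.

Original 3-point DFT: [1, 2.5000+0.8660i, 2.5000-0.8660i]
Zero-padded 6-point DFT provides frequency interpolation.

DFT_6([x, 0, ...]) = [1, 1.5000+0.8660i, 2.5000+0.8660i, 3, 2.5000-0.8660i, 1.5000-0.8660i]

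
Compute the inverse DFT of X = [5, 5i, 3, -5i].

x[n] = (1/4) Σ(k=0 to 3) X[k] · e^(2πikn/4)

Computing each x[n]:
x[0] = 2
x[1] = -2
x[2] = 2
x[3] = 3

x = [2, -2, 2, 3]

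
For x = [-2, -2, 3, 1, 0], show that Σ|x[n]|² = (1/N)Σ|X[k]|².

Time domain:
Σ|x[n]|² = |-2|² + |-2|² + |3|² + |1|² + |0|² = 18.0000

Frequency domain:
(1/5)Σ|X[k]|² = (1/5)(|0|² + |-5.8541+0.7265i|² + |0.8541+3.0777i|² + |0.8541-3.0777i|² + |-5.8541-0.7265i|²) = (1/5)·90.0000 = 18.0000

Both sides agree, confirming Parseval's theorem.

Σ|x[n]|² = (1/N)Σ|X[k]|² = 18.0000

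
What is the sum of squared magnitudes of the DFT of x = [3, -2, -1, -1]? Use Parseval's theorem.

Parseval: Σ|x[n]|² = (1/N)Σ|X[k]|², so Σ|X[k]|² = N·Σ|x[n]|² = 4·15.0000

Σ|X[k]|² = N·Σ|x[n]|² = 4·15.0000 = 60.0000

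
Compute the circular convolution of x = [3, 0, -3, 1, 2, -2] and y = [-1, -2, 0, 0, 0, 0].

(x ⊛ y)[n] = Σ(m=0 to 5) x[m] · y[(n-m) mod 6]

Computing each output sample:
(x ⊛ y)[0] = 1
(x ⊛ y)[1] = -6
(x ⊛ y)[2] = 3
(x ⊛ y)[3] = 5
(x ⊛ y)[4] = -4
(x ⊛ y)[5] = -2

x ⊛ y = [1, -6, 3, 5, -4, -2]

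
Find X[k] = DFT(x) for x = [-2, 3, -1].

X[k] = Σ(n=0 to 2) x[n] · ω_3^(nk)
where ω_3 = e^(-2πi/3)

Computing each X[k]:
X[0] = 0
X[1] = -3.0000-3.4641i
X[2] = -3.0000+3.4641i

X = [0, -3.0000-3.4641i, -3.0000+3.4641i]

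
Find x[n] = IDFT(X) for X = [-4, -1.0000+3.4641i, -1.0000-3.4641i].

x[n] = (1/3) Σ(k=0 to 2) X[k] · e^(2πikn/3)

Computing each x[n]:
x[0] = -2
x[1] = -3
x[2] = 1

x = [-2, -3, 1]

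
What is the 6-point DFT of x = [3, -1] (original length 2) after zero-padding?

Original 2-point DFT: [2, 4]
Zero-padded 6-point DFT provides frequency interpolation.

DFT_6([x, 0, ...]) = [2, 2.5000+0.8660i, 3.5000+0.8660i, 4, 3.5000-0.8660i, 2.5000-0.8660i]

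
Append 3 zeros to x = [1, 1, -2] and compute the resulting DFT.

Original 3-point DFT: [0, 1.5000-2.5981i, 1.5000+2.5981i]
Zero-padded 6-point DFT provides frequency interpolation.

DFT_6([x, 0, ...]) = [0, 2.5000+0.8660i, 1.5000-2.5981i, -2, 1.5000+2.5981i, 2.5000-0.8660i]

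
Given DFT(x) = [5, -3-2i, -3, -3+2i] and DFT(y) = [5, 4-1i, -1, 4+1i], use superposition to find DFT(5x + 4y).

By linearity: DFT(5x + 4y) = 5·DFT(x) + 4·DFT(y)
= 5·[5, -3-2i, -3, -3+2i] + 4·[5, 4-1i, -1, 4+1i]

Computing element-wise:
Z[0] = 5·(5) + 4·(5) = 45
Z[1] = 5·(-3-2i) + 4·(4-1i) = 1-14i
Z[2] = 5·(-3) + 4·(-1) = -19
Z[3] = 5·(-3+2i) + 4·(4+1i) = 1+14i

DFT(5x + 4y) = 5·X + 4·Y = [45, 1-14i, -19, 1+14i]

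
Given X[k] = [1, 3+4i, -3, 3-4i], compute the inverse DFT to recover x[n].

x[n] = (1/4) Σ(k=0 to 3) X[k] · e^(2πikn/4)

Computing each x[n]:
x[0] = 1
x[1] = -1
x[2] = -2
x[3] = 3

x = [1, -1, -2, 3]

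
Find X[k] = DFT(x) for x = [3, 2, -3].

X[k] = Σ(n=0 to 2) x[n] · ω_3^(nk)
where ω_3 = e^(-2πi/3)

Computing each X[k]:
X[0] = 2
X[1] = 3.5000-4.3301i
X[2] = 3.5000+4.3301i

X = [2, 3.5000-4.3301i, 3.5000+4.3301i]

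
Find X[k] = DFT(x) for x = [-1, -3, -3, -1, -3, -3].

X[k] = Σ(n=0 to 5) x[n] · ω_6^(nk)
where ω_6 = e^(-2πi/6)

Computing each X[k]:
X[0] = -14
X[1] = 0
X[2] = 4
X[3] = 0
X[4] = 4
X[5] = 0

X = [-14, 0, 4, 0, 4, 0]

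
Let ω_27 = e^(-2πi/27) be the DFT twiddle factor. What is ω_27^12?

ω_27^12 = e^(-2πi·12/27)
= cos(-2π·12/27) + i·sin(-2π·12/27)
= cos(-24π/27) + i·sin(-24π/27)

ω_27^12 = cos(-24π/27) + i·sin(-24π/27) = -0.9397-0.3420i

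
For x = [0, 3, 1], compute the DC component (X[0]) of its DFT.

X[0] = Σ(n=0 to 2) x[n] · ω_3^0 = Σ x[n]
= (0) + (3) + (1)

X[0] = 4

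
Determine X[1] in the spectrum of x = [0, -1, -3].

X[1] = Σ(n=0 to 2) x[n] · ω_3^(1n) where ω_3 = e^(-2πi/3)
= (0)·ω_3^0 + (-1)·ω_3^1 + (-3)·ω_3^2

X[1] = 2.0000-1.7321i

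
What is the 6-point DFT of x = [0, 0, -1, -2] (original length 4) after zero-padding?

Original 4-point DFT: [-3, 1-2i, 1, 1+2i]
Zero-padded 6-point DFT provides frequency interpolation.

DFT_6([x, 0, ...]) = [-3, 2.5000+0.8660i, -1.5000-0.8660i, 1, -1.5000+0.8660i, 2.5000-0.8660i]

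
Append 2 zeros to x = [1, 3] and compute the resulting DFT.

Original 2-point DFT: [4, -2]
Zero-padded 4-point DFT provides frequency interpolation.

DFT_4([x, 0, ...]) = [4, 1-3i, -2, 1+3i]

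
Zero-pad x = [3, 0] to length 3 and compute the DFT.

Original 2-point DFT: [3, 3]
Zero-padded 3-point DFT provides frequency interpolation.

DFT_3([x, 0, ...]) = [3, 3, 3]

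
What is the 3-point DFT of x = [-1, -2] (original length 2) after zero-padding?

Original 2-point DFT: [-3, 1]
Zero-padded 3-point DFT provides frequency interpolation.

DFT_3([x, 0, ...]) = [-3, 1.7321i, -1.7321i]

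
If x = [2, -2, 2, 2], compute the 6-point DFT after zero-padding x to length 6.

Original 4-point DFT: [4, 4i, 4, -4i]
Zero-padded 6-point DFT provides frequency interpolation.

DFT_6([x, 0, ...]) = [4, -2, 4.0000+3.4641i, 4, 4.0000-3.4641i, -2]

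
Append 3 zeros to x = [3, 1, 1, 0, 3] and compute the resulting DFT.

Original 5-point DFT: [8, 3.4271+1.3143i, 0.0729+2.1266i, 0.0729-2.1266i, 3.4271-1.3143i]
Zero-padded 8-point DFT provides frequency interpolation.

DFT_8([x, 0, ...]) = [8, 0.7071-1.7071i, 5-1i, -0.7071+0.2929i, 6, -0.7071-0.2929i, 5+1i, 0.7071+1.7071i]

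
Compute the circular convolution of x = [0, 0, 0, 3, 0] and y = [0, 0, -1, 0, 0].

(x ⊛ y)[n] = Σ(m=0 to 4) x[m] · y[(n-m) mod 5]

Computing each output sample:
(x ⊛ y)[0] = -3
(x ⊛ y)[1] = 0
(x ⊛ y)[2] = 0
(x ⊛ y)[3] = 0
(x ⊛ y)[4] = 0

x ⊛ y = [-3, 0, 0, 0, 0]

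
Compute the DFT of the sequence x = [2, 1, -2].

X[k] = Σ(n=0 to 2) x[n] · ω_3^(nk)
where ω_3 = e^(-2πi/3)

Computing each X[k]:
X[0] = 1
X[1] = 2.5000-2.5981i
X[2] = 2.5000+2.5981i

X = [1, 2.5000-2.5981i, 2.5000+2.5981i]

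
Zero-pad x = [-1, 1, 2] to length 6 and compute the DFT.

Original 3-point DFT: [2, -2.5000+0.8660i, -2.5000-0.8660i]
Zero-padded 6-point DFT provides frequency interpolation.

DFT_6([x, 0, ...]) = [2, -1.5000-2.5981i, -2.5000+0.8660i, 0, -2.5000-0.8660i, -1.5000+2.5981i]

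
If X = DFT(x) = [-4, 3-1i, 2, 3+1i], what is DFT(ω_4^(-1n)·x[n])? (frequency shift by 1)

Modulation property: DFT(ω_4^(-1n)·x[n]) = X[(k-1) mod 4], so circularly shift X by 1 positions.

X[k-1] = [3+1i, -4, 3-1i, 2]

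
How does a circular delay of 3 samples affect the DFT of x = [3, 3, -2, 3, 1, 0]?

Time shift by 3: X_shifted[k] = ω_6^(3k) · X[k]
Shifted x = [3, 1, 0, 3, 3, -2]

DFT(x[n-3]) = [8, -2, 5.0000-5.1962i, 4, 5.0000+5.1962i, -2]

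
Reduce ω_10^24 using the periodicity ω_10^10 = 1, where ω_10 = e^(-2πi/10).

Since ω_10^10 = 1, powers reduce modulo 10.
24 mod 10 = 4
So ω_10^24 = ω_10^4 = e^(-2πi·4/10)

ω_10^24 = ω_10^4 = -0.8090-0.5878i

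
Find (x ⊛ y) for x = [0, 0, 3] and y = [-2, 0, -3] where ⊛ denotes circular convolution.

(x ⊛ y)[n] = Σ(m=0 to 2) x[m] · y[(n-m) mod 3]

Computing each output sample:
(x ⊛ y)[0] = 0
(x ⊛ y)[1] = -9
(x ⊛ y)[2] = -6

x ⊛ y = [0, -9, -6]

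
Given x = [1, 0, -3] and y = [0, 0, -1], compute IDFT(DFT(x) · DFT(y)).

(x ⊛ y)[n] = Σ(m=0 to 2) x[m] · y[(n-m) mod 3]

Computing each output sample:
(x ⊛ y)[0] = 0
(x ⊛ y)[1] = 3
(x ⊛ y)[2] = -1

x ⊛ y = [0, 3, -1]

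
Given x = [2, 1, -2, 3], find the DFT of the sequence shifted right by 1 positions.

Time shift by 1: X_shifted[k] = ω_4^(1k) · X[k]
Shifted x = [3, 2, 1, -2]

DFT(x[n-1]) = [4, 2-4i, 4, 2+4i]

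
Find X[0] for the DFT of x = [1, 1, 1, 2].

X[0] = Σ(n=0 to 3) x[n] · ω_4^0 = Σ x[n]
= (1) + (1) + (1) + (2)

X[0] = 5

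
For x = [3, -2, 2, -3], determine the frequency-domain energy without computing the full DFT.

Parseval: Σ|x[n]|² = (1/N)Σ|X[k]|², so Σ|X[k]|² = N·Σ|x[n]|² = 4·26.0000

Σ|X[k]|² = N·Σ|x[n]|² = 4·26.0000 = 104.0000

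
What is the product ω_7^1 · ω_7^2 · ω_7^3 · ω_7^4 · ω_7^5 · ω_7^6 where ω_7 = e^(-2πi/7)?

The primitive 7th roots of unity are ω_7^k for k coprime to 7: k ∈ {1, 2, 3, 4, 5, 6}
Their product equals the constant term of the cyclotomic polynomial Φ_7(x) up to sign.
For n ≥ 3, the product of all primitive nth roots of unity is 1. (For n=1 it is 1; for n=2 it is -1.)

1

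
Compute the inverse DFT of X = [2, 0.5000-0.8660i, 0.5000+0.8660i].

x[n] = (1/3) Σ(k=0 to 2) X[k] · e^(2πikn/3)

Computing each x[n]:
x[0] = 1
x[1] = 1
x[2] = 0

x = [1, 1, 0]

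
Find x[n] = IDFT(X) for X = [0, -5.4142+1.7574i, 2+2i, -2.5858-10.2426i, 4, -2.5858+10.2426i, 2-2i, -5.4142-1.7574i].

x[n] = (1/8) Σ(k=0 to 7) X[k] · e^(2πikn/8)

Computing each x[n]:
x[0] = -1
x[1] = 0
x[2] = -3
x[3] = 2
x[4] = 3
x[5] = -2
x[6] = 3
x[7] = -2

x = [-1, 0, -3, 2, 3, -2, 3, -2]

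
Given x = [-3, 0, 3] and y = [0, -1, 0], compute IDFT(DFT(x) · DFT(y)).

(x ⊛ y)[n] = Σ(m=0 to 2) x[m] · y[(n-m) mod 3]

Computing each output sample:
(x ⊛ y)[0] = -3
(x ⊛ y)[1] = 3
(x ⊛ y)[2] = 0

x ⊛ y = [-3, 3, 0]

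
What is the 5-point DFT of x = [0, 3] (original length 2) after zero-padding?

Original 2-point DFT: [3, -3]
Zero-padded 5-point DFT provides frequency interpolation.

DFT_5([x, 0, ...]) = [3, 0.9271-2.8532i, -2.4271-1.7634i, -2.4271+1.7634i, 0.9271+2.8532i]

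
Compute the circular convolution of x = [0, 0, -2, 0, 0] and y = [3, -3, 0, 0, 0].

(x ⊛ y)[n] = Σ(m=0 to 4) x[m] · y[(n-m) mod 5]

Computing each output sample:
(x ⊛ y)[0] = 0
(x ⊛ y)[1] = 0
(x ⊛ y)[2] = -6
(x ⊛ y)[3] = 6
(x ⊛ y)[4] = 0

x ⊛ y = [0, 0, -6, 6, 0]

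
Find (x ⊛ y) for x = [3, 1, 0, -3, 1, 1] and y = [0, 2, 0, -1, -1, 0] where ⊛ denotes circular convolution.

(x ⊛ y)[n] = Σ(m=0 to 5) x[m] · y[(n-m) mod 6]

Computing each output sample:
(x ⊛ y)[0] = 5
(x ⊛ y)[1] = 8
(x ⊛ y)[2] = 0
(x ⊛ y)[3] = -4
(x ⊛ y)[4] = -10
(x ⊛ y)[5] = 1

x ⊛ y = [5, 8, 0, -4, -10, 1]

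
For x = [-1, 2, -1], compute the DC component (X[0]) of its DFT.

X[0] = Σ(n=0 to 2) x[n] · ω_3^0 = Σ x[n]
= (-1) + (2) + (-1)

X[0] = 0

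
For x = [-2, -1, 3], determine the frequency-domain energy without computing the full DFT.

Parseval: Σ|x[n]|² = (1/N)Σ|X[k]|², so Σ|X[k]|² = N·Σ|x[n]|² = 3·14.0000

Σ|X[k]|² = N·Σ|x[n]|² = 3·14.0000 = 42.0000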